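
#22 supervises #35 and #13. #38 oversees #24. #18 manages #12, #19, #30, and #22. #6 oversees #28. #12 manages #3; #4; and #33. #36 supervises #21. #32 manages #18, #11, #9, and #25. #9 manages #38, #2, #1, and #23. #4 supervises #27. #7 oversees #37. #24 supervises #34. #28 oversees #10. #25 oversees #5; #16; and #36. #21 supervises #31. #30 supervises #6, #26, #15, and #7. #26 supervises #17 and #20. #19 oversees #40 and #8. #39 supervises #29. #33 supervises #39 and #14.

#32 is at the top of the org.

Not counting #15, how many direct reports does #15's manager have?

#15 reports to #30. #30's other direct reports are #26, #6, #7 — 3 peers.

3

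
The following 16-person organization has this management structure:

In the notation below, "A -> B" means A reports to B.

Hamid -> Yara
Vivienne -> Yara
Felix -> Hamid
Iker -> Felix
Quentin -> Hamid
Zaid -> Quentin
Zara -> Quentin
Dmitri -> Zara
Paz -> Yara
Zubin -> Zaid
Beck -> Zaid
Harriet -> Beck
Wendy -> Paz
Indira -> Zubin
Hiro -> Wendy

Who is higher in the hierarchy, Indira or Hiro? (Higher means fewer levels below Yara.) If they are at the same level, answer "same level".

Indira is 5 levels below Yara; Hiro is 3. Hiro is higher.

Hiro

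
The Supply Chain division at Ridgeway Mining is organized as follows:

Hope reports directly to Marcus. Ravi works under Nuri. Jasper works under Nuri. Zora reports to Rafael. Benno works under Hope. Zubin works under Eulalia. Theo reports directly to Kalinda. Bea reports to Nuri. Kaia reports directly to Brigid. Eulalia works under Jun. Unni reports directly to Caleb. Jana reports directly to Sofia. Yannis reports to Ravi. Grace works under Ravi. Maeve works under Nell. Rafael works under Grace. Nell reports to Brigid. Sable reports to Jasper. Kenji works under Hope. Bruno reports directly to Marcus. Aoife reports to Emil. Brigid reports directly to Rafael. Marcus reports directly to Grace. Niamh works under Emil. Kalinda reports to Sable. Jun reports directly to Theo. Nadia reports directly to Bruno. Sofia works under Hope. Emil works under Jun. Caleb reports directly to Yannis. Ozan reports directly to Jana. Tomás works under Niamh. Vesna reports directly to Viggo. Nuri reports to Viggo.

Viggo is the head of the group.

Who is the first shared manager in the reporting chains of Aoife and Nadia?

Aoife's chain of managers is Emil, Jun, Theo, Kalinda, Sable, Jasper, Nuri, Viggo. Nadia's chain of managers is Bruno, Marcus, Grace, Ravi, Nuri, Viggo. The first manager that appears in both chains is Nuri.

Nuri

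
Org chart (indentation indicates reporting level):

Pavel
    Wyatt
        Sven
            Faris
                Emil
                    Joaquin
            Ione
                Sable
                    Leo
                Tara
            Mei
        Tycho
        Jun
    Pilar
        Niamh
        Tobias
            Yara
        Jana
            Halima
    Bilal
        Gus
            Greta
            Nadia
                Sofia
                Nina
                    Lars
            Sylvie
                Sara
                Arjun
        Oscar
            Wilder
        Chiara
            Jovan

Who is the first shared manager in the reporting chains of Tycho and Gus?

Pavel

Tycho's chain of managers is Wyatt, Pavel. Gus's chain of managers is Bilal, Pavel. The first manager that appears in both chains is Pavel.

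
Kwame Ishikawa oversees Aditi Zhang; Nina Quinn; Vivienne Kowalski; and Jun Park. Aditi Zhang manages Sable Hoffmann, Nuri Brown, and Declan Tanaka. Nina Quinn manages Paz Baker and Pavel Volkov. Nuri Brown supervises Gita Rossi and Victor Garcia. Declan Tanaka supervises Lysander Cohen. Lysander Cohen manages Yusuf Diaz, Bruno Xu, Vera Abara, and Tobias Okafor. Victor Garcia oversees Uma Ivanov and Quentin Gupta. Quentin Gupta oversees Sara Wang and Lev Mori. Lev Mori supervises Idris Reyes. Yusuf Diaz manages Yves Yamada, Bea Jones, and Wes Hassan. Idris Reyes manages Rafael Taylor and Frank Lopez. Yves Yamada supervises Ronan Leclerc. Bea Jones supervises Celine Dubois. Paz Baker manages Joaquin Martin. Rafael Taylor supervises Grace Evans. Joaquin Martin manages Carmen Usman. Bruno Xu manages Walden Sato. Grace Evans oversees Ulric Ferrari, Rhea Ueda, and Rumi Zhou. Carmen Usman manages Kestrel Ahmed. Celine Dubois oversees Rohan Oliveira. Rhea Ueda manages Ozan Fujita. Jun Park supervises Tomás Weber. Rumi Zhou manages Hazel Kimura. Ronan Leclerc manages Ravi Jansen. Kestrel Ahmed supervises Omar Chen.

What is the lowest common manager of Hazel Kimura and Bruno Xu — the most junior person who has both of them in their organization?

Aditi Zhang

Hazel Kimura's chain of managers is Rumi Zhou, Grace Evans, Rafael Taylor, Idris Reyes, Lev Mori, Quentin Gupta, Victor Garcia, Nuri Brown, Aditi Zhang, Kwame Ishikawa. Bruno Xu's chain of managers is Lysander Cohen, Declan Tanaka, Aditi Zhang, Kwame Ishikawa. The first manager that appears in both chains is Aditi Zhang.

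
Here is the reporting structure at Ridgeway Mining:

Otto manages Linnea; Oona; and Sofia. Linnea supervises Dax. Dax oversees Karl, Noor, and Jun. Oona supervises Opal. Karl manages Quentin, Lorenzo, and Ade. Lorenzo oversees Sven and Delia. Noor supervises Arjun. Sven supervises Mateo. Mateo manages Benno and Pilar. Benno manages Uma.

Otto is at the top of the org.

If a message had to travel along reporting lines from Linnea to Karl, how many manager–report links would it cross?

2

Karl is in Linnea's organization: the chain from Karl up to Linnea is Karl → Dax → Linnea, which is 2 links.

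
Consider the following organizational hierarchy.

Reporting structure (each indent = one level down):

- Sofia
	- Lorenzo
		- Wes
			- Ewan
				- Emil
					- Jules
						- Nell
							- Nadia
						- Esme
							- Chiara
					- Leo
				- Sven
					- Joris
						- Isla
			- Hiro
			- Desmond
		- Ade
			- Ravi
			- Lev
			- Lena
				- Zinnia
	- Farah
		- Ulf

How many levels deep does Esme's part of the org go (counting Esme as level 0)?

1

The longest chain under Esme runs Esme → Chiara, which is 1 level below Esme.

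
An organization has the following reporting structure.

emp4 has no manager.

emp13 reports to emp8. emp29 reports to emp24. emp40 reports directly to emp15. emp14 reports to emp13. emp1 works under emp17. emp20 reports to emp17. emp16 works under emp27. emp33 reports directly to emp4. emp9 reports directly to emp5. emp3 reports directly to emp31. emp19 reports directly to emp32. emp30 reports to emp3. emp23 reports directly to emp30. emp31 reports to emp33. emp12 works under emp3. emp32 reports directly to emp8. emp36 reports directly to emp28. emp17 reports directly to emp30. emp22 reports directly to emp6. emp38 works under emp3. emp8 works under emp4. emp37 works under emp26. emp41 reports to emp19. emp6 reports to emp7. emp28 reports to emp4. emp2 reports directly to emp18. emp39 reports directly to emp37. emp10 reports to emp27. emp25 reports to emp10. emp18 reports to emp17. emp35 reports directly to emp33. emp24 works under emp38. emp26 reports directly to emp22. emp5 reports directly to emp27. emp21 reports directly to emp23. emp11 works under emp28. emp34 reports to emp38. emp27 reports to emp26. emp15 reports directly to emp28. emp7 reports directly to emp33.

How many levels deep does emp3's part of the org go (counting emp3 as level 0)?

The longest chain under emp3 runs emp3 → emp30 → emp17 → emp18 → emp2, which is 4 levels below emp3.

4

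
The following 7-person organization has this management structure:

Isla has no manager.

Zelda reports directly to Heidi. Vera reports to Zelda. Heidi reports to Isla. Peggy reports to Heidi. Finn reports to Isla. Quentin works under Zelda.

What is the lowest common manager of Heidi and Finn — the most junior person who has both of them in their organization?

Heidi's chain of managers is Isla. Finn's chain of managers is Isla. The first manager that appears in both chains is Isla.

Isla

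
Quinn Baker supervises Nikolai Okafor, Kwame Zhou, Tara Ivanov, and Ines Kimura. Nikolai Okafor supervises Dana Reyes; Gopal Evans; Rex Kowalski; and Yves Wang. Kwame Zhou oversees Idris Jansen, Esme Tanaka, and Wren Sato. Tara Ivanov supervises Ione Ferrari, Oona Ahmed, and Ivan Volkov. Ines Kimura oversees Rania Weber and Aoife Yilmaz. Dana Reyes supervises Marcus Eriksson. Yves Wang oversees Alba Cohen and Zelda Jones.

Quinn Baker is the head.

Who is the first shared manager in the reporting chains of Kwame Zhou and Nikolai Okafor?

Kwame Zhou's chain of managers is Quinn Baker. Nikolai Okafor's chain of managers is Quinn Baker. The first manager that appears in both chains is Quinn Baker.

Quinn Baker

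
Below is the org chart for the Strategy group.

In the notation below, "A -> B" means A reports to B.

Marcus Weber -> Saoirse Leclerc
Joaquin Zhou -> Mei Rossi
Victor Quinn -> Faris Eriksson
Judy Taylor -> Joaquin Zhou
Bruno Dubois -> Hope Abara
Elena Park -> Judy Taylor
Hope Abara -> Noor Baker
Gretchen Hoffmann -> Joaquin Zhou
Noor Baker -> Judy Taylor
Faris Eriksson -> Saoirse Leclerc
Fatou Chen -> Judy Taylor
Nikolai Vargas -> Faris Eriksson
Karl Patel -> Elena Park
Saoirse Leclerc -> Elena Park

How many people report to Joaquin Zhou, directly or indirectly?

Joaquin Zhou directly manages Gretchen Hoffmann, Judy Taylor. Gretchen Hoffmann has no reports. Under Judy Taylor: Fatou Chen, Noor Baker, Hope Abara, Bruno Dubois, Elena Park, Karl Patel, Saoirse Leclerc, Marcus Weber, Faris Eriksson, Victor Quinn, Nikolai Vargas (11). So Joaquin Zhou's organization is 2 direct reports plus everyone under them: 1 + 12 = 13.

13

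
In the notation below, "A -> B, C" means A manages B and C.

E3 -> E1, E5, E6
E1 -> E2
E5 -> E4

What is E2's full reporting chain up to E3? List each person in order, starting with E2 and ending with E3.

E2 -> E1 -> E3

E2 reports to E1. E1 reports to E3. E3 is at the top.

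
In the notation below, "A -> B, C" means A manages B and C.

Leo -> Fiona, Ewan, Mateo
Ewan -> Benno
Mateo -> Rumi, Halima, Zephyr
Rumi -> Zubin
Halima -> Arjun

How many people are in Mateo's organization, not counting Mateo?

5

Mateo directly manages Rumi, Halima, Zephyr. Under Rumi: Zubin (1). Under Halima: Arjun (1). Zephyr has no reports. So Mateo's organization is 3 direct reports plus everyone under them: 2 + 2 + 1 = 5.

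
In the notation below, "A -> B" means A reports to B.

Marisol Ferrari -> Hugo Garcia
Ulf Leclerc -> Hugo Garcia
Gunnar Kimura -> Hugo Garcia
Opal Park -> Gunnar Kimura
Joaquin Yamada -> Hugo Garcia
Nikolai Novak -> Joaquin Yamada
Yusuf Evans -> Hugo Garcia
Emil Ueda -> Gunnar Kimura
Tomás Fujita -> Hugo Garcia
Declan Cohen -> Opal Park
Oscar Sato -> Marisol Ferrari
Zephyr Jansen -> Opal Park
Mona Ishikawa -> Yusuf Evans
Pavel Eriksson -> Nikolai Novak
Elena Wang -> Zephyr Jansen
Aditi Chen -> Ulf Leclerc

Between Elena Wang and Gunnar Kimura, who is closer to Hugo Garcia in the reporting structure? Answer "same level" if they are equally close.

Gunnar Kimura

Elena Wang is 4 levels below Hugo Garcia; Gunnar Kimura is 1. Gunnar Kimura is higher.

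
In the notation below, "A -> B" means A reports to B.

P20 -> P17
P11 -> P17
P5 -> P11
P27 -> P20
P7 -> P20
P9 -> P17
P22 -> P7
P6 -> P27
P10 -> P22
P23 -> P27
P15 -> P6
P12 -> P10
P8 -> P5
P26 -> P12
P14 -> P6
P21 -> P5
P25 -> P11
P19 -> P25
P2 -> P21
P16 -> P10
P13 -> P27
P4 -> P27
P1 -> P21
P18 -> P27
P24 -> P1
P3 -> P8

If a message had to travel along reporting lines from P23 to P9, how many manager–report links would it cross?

P23 is 3 levels below P17, and P9 is 1 level below P17 (their lowest common manager). The shortest path runs up from P23 to P17 and back down to P9: 3 + 1 = 4 links.

4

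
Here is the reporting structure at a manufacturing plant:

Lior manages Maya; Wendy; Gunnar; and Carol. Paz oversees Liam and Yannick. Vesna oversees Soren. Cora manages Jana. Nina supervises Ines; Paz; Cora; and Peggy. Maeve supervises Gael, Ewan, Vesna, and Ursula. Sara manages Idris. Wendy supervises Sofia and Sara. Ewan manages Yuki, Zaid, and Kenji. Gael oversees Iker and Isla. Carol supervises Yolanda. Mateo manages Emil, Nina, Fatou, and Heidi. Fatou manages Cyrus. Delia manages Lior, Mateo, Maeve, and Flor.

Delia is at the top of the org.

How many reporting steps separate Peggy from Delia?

Chain from Peggy up to Delia: Peggy → Nina → Mateo → Delia. That is 3 steps up, so Peggy is 3 levels below Delia.

3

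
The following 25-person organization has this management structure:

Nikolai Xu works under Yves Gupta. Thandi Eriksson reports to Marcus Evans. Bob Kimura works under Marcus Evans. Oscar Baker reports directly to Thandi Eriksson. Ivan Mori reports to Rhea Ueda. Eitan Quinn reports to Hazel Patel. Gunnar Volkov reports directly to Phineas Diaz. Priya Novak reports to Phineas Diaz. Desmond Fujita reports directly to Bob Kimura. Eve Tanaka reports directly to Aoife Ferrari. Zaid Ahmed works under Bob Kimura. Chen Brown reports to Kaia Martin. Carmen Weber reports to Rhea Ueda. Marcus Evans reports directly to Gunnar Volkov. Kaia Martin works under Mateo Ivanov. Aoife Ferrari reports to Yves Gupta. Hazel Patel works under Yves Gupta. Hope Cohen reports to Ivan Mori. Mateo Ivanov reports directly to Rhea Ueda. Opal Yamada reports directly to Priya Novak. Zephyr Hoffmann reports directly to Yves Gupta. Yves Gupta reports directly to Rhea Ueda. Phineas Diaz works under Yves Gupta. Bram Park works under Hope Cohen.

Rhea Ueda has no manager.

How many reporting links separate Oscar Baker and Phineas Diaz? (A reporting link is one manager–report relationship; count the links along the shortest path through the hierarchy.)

Oscar Baker is in Phineas Diaz's organization: the chain from Oscar Baker up to Phineas Diaz is Oscar Baker → Thandi Eriksson → Marcus Evans → Gunnar Volkov → Phineas Diaz, which is 4 links.

4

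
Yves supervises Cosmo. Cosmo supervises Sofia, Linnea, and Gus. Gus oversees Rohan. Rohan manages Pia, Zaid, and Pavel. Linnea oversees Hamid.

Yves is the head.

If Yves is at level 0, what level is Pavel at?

Chain from Pavel up to Yves: Pavel → Rohan → Gus → Cosmo → Yves. That is 4 steps up, so Pavel is 4 levels below Yves.

4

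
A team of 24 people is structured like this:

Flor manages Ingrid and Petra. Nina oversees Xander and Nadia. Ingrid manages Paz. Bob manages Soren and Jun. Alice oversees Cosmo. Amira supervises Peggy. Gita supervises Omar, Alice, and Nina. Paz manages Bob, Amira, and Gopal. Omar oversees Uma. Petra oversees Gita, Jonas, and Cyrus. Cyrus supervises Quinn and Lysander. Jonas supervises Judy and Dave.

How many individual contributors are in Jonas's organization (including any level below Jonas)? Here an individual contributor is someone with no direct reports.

The people in Jonas's organization with no one reporting to them are Dave, Judy. That is 2.

2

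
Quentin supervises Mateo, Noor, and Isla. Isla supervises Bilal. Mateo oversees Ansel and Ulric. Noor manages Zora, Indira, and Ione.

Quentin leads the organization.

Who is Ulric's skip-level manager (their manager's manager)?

Ulric reports to Mateo, and Mateo reports to Quentin. So Ulric's skip-level manager is Quentin.

Quentin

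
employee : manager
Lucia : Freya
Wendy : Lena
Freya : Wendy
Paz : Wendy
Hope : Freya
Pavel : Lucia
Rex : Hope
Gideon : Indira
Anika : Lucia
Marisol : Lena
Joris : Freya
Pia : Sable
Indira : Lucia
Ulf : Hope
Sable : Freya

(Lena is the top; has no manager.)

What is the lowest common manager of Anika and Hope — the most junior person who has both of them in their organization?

Freya

Anika's chain of managers is Lucia, Freya, Wendy, Lena. Hope's chain of managers is Freya, Wendy, Lena. The first manager that appears in both chains is Freya.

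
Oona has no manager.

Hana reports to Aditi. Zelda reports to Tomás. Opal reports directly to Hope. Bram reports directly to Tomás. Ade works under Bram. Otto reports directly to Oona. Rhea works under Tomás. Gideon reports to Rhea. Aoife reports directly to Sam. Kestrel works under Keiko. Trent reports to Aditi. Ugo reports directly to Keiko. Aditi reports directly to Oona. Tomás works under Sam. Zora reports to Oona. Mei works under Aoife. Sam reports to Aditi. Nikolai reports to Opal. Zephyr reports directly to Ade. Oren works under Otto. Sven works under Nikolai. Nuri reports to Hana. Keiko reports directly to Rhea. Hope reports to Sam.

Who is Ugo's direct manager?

Keiko

Ugo reports directly to Keiko.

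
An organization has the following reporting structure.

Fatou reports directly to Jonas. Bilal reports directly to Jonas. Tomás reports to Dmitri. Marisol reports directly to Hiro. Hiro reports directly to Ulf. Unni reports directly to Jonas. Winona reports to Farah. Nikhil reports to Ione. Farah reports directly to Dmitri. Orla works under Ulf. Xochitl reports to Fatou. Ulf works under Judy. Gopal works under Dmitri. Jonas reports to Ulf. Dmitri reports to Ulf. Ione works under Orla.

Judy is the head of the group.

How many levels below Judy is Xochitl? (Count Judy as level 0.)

Chain from Xochitl up to Judy: Xochitl → Fatou → Jonas → Ulf → Judy. That is 4 steps up, so Xochitl is 4 levels below Judy.

4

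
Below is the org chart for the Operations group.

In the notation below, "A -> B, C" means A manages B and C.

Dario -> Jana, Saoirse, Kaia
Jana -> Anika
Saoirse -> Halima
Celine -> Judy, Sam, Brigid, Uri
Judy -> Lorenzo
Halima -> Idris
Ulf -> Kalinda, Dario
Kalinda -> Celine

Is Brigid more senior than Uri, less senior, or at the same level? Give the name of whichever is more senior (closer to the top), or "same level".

Both Brigid and Uri are 3 levels below Ulf.

same level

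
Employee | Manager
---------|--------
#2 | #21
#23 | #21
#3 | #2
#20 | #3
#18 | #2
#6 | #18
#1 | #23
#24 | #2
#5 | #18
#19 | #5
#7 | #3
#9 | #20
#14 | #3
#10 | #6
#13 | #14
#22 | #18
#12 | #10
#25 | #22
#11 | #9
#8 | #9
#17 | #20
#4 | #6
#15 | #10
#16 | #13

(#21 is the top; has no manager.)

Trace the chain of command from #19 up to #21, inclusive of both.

#19 reports to #5. #5 reports to #18. #18 reports to #2. #2 reports to #21. #21 is at the top.

#19 -> #5 -> #18 -> #2 -> #21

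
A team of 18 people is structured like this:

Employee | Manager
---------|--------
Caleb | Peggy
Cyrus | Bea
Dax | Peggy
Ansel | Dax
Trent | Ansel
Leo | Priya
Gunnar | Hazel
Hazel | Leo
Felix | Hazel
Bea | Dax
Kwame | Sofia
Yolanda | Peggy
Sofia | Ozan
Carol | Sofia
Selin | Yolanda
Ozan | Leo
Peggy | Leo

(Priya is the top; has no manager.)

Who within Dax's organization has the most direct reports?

Dax

Direct-report counts within Dax's organization: Dax has 2; Bea has 1; Ansel has 1. The largest is 2, held by Dax.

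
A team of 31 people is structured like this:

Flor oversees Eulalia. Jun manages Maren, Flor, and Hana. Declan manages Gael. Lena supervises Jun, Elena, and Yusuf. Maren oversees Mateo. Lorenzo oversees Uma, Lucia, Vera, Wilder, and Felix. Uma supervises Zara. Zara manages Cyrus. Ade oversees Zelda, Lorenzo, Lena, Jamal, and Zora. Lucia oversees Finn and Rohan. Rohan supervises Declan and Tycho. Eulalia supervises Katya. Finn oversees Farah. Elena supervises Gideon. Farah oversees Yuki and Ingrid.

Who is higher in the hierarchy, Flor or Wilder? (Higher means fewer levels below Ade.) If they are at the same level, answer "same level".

Wilder

Flor is 3 levels below Ade; Wilder is 2. Wilder is higher.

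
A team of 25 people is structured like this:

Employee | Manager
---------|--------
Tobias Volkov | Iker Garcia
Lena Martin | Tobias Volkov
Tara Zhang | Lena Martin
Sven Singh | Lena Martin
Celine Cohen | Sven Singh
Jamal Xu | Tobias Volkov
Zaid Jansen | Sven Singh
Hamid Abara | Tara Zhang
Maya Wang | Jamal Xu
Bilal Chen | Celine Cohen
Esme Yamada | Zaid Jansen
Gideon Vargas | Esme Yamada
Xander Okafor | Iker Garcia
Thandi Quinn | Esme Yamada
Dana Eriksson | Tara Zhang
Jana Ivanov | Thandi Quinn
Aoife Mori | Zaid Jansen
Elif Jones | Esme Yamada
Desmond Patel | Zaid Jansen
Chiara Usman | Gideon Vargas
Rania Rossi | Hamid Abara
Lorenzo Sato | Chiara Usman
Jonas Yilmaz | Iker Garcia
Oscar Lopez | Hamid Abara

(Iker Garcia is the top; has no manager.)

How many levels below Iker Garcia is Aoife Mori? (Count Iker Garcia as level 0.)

5

Chain from Aoife Mori up to Iker Garcia: Aoife Mori → Zaid Jansen → Sven Singh → Lena Martin → Tobias Volkov → Iker Garcia. That is 5 steps up, so Aoife Mori is 5 levels below Iker Garcia.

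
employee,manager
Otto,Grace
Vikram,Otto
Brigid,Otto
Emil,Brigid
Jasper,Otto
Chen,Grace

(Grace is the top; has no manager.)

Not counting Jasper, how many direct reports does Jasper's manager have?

Jasper reports to Otto. Otto's other direct reports are Vikram, Brigid — 2 peers.

2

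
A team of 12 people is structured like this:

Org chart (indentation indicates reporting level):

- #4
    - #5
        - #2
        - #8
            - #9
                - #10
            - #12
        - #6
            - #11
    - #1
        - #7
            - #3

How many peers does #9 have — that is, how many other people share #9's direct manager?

1

#9 reports to #8. #8's other direct reports are #12 — 1 peer.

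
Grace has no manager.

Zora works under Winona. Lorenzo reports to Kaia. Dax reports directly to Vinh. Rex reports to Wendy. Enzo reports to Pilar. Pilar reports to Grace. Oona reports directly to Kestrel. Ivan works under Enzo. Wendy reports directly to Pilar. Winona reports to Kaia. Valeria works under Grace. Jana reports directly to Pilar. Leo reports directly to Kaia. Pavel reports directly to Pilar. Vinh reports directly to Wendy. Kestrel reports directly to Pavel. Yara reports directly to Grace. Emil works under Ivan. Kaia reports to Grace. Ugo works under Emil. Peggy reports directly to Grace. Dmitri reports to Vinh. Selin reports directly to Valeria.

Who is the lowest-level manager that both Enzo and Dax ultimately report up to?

Pilar

Enzo's chain of managers is Pilar, Grace. Dax's chain of managers is Vinh, Wendy, Pilar, Grace. The first manager that appears in both chains is Pilar.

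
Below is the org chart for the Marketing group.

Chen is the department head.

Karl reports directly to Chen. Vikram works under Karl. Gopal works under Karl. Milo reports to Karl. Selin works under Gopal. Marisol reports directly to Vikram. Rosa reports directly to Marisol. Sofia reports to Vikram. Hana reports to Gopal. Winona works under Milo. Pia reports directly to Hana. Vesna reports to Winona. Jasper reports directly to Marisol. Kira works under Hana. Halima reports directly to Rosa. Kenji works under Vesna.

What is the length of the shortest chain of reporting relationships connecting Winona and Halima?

6

Winona is 2 levels below Karl, and Halima is 4 levels below Karl (their lowest common manager). The shortest path runs up from Winona to Karl and back down to Halima: 2 + 4 = 6 links.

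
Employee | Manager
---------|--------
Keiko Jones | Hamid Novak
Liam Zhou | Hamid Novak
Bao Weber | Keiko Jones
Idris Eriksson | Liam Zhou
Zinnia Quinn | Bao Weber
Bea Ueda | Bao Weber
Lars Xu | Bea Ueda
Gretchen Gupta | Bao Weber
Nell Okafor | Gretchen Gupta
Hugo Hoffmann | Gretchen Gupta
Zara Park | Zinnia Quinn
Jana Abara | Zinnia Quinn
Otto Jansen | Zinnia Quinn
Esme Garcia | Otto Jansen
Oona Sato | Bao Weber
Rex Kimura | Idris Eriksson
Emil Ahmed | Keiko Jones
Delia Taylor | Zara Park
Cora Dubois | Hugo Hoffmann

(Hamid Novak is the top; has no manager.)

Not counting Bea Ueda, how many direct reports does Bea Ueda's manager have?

Bea Ueda reports to Bao Weber. Bao Weber's other direct reports are Zinnia Quinn, Gretchen Gupta, Oona Sato — 3 peers.

3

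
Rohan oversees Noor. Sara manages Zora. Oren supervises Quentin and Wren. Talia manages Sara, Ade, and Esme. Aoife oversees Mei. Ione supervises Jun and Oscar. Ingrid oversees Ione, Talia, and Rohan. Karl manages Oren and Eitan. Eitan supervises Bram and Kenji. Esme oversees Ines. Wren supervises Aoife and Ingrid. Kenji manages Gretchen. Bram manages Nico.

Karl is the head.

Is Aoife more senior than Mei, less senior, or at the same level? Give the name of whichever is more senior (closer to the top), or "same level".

Aoife is 3 levels below Karl; Mei is 4. Aoife is higher.

Aoife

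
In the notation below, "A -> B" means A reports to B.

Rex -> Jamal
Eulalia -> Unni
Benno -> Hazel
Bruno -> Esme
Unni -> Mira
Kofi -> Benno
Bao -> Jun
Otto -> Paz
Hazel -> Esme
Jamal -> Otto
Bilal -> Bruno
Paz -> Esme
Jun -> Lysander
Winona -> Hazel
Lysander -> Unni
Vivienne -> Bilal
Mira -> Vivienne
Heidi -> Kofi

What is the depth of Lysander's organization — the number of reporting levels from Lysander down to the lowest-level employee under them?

The longest chain under Lysander runs Lysander → Jun → Bao, which is 2 levels below Lysander.

2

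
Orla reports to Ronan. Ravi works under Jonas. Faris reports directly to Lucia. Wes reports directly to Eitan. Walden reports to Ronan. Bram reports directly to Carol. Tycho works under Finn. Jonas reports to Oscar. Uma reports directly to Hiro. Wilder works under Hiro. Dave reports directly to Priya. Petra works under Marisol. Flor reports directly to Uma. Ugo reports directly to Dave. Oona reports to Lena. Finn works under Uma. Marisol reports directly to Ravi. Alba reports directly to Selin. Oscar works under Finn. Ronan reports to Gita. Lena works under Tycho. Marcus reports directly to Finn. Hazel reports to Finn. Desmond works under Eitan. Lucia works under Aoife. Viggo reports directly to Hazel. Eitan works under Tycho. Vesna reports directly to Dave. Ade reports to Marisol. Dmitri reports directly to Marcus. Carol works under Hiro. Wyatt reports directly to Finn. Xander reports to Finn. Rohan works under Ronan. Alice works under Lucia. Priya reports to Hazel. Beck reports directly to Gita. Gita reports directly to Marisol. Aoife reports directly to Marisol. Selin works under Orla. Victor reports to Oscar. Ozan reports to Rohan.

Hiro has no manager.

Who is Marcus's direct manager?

Marcus reports directly to Finn.

Finn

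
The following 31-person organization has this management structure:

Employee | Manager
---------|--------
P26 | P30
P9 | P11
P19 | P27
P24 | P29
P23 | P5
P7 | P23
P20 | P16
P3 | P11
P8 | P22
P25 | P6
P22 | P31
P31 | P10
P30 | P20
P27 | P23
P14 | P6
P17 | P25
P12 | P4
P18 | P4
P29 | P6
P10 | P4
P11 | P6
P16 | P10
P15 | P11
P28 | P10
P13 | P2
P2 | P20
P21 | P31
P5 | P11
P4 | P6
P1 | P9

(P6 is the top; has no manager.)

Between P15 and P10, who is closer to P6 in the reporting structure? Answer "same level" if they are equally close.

Both P15 and P10 are 2 levels below P6.

same level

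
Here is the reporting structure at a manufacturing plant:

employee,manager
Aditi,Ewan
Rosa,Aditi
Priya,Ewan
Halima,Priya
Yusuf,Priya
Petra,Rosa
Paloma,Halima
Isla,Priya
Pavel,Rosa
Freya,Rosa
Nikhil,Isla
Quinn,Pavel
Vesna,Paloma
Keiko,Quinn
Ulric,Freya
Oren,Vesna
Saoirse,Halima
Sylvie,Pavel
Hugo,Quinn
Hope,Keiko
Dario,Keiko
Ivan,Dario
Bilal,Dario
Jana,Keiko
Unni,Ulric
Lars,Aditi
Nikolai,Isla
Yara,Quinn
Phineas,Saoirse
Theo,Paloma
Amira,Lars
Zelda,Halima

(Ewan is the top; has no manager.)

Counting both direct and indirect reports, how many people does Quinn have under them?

8

Quinn directly manages Keiko, Hugo, Yara. Under Keiko: Jana, Dario, Bilal, Ivan, Hope (5). Hugo has no reports. Yara has no reports. So Quinn's organization is 3 direct reports plus everyone under them: 6 + 1 + 1 = 8.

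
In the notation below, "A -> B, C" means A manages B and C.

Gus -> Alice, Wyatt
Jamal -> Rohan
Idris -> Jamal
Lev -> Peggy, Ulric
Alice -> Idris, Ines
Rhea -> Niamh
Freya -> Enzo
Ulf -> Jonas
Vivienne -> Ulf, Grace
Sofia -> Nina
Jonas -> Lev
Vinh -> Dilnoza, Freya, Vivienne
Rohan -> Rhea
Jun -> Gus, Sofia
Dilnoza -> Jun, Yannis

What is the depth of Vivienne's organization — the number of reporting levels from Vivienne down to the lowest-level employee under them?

4

The longest chain under Vivienne runs Vivienne → Ulf → Jonas → Lev → Ulric, which is 4 levels below Vivienne.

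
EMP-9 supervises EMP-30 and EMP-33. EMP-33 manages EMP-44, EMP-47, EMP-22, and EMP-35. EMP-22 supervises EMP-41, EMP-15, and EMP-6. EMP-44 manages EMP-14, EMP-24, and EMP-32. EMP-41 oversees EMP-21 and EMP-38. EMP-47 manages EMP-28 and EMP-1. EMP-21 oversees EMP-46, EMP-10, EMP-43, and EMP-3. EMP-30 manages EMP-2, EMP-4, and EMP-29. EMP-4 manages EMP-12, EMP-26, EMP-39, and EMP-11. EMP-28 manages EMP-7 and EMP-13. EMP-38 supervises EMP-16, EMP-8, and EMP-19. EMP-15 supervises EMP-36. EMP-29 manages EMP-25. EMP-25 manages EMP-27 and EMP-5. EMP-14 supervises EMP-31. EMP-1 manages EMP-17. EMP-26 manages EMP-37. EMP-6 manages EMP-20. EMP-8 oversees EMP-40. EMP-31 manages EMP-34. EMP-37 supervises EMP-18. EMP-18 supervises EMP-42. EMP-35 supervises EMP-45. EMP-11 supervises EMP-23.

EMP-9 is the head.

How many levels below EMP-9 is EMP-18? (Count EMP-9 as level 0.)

Chain from EMP-18 up to EMP-9: EMP-18 → EMP-37 → EMP-26 → EMP-4 → EMP-30 → EMP-9. That is 5 steps up, so EMP-18 is 5 levels below EMP-9.

5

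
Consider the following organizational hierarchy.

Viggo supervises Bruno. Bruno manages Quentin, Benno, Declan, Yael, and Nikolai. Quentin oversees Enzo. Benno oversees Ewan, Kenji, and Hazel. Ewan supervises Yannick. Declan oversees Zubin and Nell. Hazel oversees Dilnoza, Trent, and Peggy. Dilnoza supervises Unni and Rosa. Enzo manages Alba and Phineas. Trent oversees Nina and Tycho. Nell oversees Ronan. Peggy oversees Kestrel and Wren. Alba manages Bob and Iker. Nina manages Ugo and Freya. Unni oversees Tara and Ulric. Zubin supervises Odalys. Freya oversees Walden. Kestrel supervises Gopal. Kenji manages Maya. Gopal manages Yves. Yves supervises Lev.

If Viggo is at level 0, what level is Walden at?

Chain from Walden up to Viggo: Walden → Freya → Nina → Trent → Hazel → Benno → Bruno → Viggo. That is 7 steps up, so Walden is 7 levels below Viggo.

7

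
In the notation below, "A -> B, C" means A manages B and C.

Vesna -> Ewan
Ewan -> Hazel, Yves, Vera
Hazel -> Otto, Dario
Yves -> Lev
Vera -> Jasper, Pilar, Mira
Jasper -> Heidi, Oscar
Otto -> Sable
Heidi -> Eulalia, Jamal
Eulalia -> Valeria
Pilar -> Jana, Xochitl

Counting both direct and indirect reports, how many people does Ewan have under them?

17

Ewan directly manages Hazel, Yves, Vera. Under Hazel: Dario, Otto, Sable (3). Under Yves: Lev (1). Under Vera: Mira, Pilar, Xochitl, Jana, Jasper, Oscar, Heidi, Jamal, Eulalia, Valeria (10). So Ewan's organization is 3 direct reports plus everyone under them: 4 + 2 + 11 = 17.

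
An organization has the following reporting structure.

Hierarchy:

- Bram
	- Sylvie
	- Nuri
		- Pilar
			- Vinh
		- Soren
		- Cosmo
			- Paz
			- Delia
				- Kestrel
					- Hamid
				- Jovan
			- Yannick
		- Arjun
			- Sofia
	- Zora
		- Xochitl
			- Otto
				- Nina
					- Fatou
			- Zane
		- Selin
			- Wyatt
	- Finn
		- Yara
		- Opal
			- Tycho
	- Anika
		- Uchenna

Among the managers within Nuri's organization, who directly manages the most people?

Direct-report counts within Nuri's organization: Nuri has 4; Arjun has 1; Cosmo has 3; Delia has 2; Kestrel has 1; Pilar has 1. The largest is 4, held by Nuri.

Nuri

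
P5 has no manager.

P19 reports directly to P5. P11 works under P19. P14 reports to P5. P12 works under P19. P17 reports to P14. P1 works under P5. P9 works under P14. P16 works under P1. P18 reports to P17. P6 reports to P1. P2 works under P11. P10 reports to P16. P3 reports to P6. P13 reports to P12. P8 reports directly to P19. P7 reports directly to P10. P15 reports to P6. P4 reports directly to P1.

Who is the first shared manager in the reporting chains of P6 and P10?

P1

P6's chain of managers is P1, P5. P10's chain of managers is P16, P1, P5. The first manager that appears in both chains is P1.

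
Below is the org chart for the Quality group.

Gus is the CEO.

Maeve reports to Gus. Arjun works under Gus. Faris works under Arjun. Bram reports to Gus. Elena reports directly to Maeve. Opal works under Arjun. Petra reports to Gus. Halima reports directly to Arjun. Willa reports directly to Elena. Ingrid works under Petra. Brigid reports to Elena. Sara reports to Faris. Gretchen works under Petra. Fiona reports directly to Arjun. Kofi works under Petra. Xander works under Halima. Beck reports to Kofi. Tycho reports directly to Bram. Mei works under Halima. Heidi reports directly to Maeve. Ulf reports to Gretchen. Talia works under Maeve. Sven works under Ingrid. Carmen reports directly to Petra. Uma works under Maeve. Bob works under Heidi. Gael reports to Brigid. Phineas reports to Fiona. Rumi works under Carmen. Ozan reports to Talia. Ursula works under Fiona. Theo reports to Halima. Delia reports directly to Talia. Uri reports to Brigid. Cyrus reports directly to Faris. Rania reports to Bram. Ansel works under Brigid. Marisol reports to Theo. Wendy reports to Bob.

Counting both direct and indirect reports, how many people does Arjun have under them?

Arjun directly manages Faris, Opal, Halima, Fiona. Under Faris: Cyrus, Sara (2). Opal has no reports. Under Halima: Theo, Marisol, Mei, Xander (4). Under Fiona: Ursula, Phineas (2). So Arjun's organization is 4 direct reports plus everyone under them: 3 + 1 + 5 + 3 = 12.

12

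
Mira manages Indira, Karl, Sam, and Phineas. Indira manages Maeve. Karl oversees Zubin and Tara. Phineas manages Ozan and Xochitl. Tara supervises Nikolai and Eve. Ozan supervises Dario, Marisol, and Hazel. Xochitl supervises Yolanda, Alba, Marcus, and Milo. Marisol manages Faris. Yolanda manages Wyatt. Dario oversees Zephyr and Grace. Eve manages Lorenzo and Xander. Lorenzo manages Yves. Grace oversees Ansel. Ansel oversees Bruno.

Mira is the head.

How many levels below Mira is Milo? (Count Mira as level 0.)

3

Chain from Milo up to Mira: Milo → Xochitl → Phineas → Mira. That is 3 steps up, so Milo is 3 levels below Mira.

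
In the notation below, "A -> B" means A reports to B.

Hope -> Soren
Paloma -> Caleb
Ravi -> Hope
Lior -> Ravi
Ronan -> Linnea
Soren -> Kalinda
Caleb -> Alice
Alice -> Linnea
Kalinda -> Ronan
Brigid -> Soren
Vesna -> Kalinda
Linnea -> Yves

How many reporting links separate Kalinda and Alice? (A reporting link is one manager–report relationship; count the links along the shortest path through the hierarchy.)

Kalinda is 2 levels below Linnea, and Alice is 1 level below Linnea (their lowest common manager). The shortest path runs up from Kalinda to Linnea and back down to Alice: 2 + 1 = 3 links.

3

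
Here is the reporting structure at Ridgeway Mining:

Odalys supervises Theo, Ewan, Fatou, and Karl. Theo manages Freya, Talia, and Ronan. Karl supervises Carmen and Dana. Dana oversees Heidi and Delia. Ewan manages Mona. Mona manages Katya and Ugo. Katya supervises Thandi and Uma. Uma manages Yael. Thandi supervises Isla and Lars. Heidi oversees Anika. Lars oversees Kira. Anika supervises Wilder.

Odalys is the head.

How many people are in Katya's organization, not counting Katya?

Katya directly manages Uma, Thandi. Under Uma: Yael (1). Under Thandi: Lars, Kira, Isla (3). So Katya's organization is 2 direct reports plus everyone under them: 2 + 4 = 6.

6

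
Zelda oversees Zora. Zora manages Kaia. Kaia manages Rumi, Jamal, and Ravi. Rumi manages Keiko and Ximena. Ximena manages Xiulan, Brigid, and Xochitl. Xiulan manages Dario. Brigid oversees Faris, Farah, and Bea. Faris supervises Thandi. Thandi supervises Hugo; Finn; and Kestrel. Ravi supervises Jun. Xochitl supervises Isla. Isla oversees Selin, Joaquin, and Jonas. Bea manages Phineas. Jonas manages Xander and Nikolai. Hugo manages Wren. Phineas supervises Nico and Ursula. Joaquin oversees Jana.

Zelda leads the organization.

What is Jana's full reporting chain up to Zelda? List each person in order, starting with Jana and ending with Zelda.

Jana -> Joaquin -> Isla -> Xochitl -> Ximena -> Rumi -> Kaia -> Zora -> Zelda

Jana reports to Joaquin. Joaquin reports to Isla. Isla reports to Xochitl. Xochitl reports to Ximena. Ximena reports to Rumi. Rumi reports to Kaia. Kaia reports to Zora. Zora reports to Zelda. Zelda is at the top.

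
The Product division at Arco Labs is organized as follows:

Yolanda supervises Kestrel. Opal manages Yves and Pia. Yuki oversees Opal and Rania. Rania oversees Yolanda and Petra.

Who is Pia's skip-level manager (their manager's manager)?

Pia reports to Opal, and Opal reports to Yuki. So Pia's skip-level manager is Yuki.

Yuki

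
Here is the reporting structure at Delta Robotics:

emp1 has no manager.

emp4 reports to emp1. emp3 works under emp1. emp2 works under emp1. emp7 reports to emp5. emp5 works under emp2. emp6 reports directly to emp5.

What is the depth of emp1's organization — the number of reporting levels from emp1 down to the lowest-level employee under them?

3

The longest chain under emp1 runs emp1 → emp2 → emp5 → emp6, which is 3 levels below emp1.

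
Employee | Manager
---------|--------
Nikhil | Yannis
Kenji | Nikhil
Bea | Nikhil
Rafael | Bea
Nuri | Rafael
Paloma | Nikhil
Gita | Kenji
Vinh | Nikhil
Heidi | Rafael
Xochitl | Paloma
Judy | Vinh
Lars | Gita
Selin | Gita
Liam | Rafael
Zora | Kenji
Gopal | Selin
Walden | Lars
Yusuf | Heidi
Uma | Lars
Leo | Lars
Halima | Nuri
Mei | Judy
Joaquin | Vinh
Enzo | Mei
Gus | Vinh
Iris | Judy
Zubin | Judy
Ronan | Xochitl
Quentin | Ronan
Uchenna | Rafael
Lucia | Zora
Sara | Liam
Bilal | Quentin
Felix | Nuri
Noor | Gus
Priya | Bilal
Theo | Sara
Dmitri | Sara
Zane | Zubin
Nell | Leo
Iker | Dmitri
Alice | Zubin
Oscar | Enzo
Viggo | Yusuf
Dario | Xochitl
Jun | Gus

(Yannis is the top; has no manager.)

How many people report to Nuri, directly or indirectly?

Nuri directly manages Halima, Felix. Halima has no reports. Felix has no reports. So Nuri's organization is 2 direct reports plus everyone under them: 1 + 1 = 2.

2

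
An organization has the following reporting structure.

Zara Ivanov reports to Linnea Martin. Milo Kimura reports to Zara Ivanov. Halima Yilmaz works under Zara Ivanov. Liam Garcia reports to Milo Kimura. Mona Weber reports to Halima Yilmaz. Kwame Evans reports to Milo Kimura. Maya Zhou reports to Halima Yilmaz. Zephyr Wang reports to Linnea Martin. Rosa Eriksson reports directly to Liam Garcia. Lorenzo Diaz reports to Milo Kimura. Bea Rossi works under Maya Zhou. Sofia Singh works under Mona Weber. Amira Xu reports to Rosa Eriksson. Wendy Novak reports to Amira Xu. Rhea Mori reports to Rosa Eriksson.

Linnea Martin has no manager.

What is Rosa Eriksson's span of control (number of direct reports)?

2

Rosa Eriksson directly manages Amira Xu, Rhea Mori. That is 2 direct reports.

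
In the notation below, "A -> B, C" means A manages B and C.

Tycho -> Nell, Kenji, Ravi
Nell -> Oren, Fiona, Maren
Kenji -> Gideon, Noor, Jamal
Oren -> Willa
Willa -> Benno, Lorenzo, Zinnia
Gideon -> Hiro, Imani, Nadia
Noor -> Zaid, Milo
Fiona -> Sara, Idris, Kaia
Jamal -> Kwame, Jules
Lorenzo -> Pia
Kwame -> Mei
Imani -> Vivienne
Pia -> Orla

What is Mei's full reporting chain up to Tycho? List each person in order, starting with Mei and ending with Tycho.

Mei -> Kwame -> Jamal -> Kenji -> Tycho

Mei reports to Kwame. Kwame reports to Jamal. Jamal reports to Kenji. Kenji reports to Tycho. Tycho is at the top.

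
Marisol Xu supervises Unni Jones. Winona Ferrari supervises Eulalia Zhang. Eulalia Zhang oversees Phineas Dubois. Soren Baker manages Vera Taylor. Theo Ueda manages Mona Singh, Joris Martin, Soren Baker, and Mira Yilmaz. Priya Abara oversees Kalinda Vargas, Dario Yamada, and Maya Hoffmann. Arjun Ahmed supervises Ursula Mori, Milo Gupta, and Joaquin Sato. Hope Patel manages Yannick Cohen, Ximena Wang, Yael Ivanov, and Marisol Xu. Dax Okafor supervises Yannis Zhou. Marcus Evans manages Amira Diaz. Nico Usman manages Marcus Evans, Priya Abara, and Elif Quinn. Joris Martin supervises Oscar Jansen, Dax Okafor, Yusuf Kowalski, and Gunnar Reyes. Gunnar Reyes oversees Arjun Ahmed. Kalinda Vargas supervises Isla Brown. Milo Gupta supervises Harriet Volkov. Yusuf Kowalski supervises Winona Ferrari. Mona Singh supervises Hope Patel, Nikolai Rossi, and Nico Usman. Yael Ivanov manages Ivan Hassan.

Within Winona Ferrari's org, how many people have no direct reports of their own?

1

The only person in Winona Ferrari's organization with no one reporting to them is Phineas Dubois. That is 1.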